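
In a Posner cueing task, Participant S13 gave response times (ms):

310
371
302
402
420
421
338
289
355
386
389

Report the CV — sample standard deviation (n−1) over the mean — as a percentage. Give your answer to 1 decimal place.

n = 11, Σ = 3983, M = 362.0909
Σ(x−M)² = 22088.909; s = √(22088.909/10) = 46.9988
CV = 46.9988 / 362.0909 = 0.12980 = 12.980%

13.0%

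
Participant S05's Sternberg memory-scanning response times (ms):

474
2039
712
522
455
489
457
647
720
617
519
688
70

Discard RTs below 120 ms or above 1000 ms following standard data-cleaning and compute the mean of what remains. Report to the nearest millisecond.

Excluded: 70, 2039
Retained (n=11): Σ = 6300
Mean = 6300/11 = 572.7273

573 ms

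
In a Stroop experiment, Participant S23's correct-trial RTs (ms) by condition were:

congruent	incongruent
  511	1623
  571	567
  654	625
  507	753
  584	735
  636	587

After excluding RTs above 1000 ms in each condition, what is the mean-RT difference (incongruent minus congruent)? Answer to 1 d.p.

incongruent: exclude 1623
M(congruent) = 3463/6 = 577.167
M(incongruent) = 3267/5 = 653.400
Difference = 653.400 − 577.167 = 76.233 ms

76.2 ms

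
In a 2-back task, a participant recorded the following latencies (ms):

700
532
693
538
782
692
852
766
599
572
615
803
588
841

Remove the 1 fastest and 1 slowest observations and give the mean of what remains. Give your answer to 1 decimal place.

Sorted: 532, 538, 572, 588, 599, 615, 692, 693, 700, 766, 782, 803, 841, 852
Drop lowest 1 (532) and highest 1 (852)
Remaining (n=12): Σ = 8189, mean = 8189/12 = 682.417

682.4 ms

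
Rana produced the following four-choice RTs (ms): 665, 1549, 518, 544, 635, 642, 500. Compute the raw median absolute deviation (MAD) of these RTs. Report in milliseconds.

91 ms

Sorted: 500, 518, 544, 635, 642, 665, 1549 → median = 635
|x − 635|: 30, 914, 117, 91, 0, 7, 135
Sorted deviations: 0, 7, 30, 91, 117, 135, 914 → MAD = 91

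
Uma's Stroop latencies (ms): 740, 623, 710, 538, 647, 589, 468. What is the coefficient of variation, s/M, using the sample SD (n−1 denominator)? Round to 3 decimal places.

n = 7, Σ = 4315, M = 616.4286
Σ(x−M)² = 53937.714; s = √(53937.714/6) = 94.8136
CV = 94.8136 / 616.4286 = 0.15381

0.154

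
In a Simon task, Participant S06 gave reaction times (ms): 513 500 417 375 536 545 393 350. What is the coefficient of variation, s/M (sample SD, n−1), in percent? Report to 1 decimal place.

17.2%

n = 8, Σ = 3629, M = 453.6250
Σ(x−M)² = 42747.875; s = √(42747.875/7) = 78.1463
CV = 78.1463 / 453.6250 = 0.17227 = 17.227%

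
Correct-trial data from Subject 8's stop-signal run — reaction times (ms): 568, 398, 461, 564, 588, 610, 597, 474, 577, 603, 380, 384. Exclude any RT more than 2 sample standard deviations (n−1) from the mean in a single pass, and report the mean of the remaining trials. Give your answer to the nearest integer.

517 ms

n = 12, ΣRT = 6204, M = 517.000
Σ(x−M)² = 91500.00; s = √(91500.00/11) = 91.204
Cutoffs: 517.000 ± 2·91.204 → [334.6, 699.4]
No RTs fall outside the cutoffs; all 12 retained. Mean = 6204/12 = 517.000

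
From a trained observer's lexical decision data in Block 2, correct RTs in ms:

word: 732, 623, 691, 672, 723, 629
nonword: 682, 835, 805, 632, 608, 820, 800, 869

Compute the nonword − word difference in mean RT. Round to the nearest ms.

M(word) = 4070/6 = 678.333
M(nonword) = 6051/8 = 756.375
Difference = 756.375 − 678.333 = 78.042 ms

78 ms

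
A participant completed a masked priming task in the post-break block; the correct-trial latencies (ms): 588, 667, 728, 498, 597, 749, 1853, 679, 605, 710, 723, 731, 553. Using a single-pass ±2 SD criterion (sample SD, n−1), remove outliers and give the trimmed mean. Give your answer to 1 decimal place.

652.3 ms

n = 13, ΣRT = 9681, M = 744.692
Σ(x−M)² = 1404338.77; s = √(1404338.77/12) = 342.094
Cutoffs: 744.692 ± 2·342.094 → [60.5, 1428.9]
Outside: 1853 → excluded.
Retained (n=12): Σ = 7828, mean = 7828/12 = 652.333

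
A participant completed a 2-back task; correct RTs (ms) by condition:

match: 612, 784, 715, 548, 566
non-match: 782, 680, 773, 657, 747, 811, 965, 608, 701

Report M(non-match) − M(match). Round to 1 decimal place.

102.1 ms

M(match) = 3225/5 = 645.000
M(non-match) = 6724/9 = 747.111
Difference = 747.111 − 645.000 = 102.111 ms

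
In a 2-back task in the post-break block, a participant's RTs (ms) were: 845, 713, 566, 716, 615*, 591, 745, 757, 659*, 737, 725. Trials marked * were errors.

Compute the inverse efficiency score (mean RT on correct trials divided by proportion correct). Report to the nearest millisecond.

Correct trials (n=9): 845, 713, 566, 716, 591, 745, 757, 737, 725
Mean correct RT = 6395/9 = 710.5556 ms
Proportion correct = 9/11
IES = 710.5556 / (9/11) = 868.457 ms

868 ms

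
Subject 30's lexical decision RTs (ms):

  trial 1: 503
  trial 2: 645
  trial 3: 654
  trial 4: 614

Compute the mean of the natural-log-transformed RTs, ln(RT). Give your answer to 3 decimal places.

ln(RT): 6.2206, 6.4693, 6.4831, 6.4200
Σ ln(RT) = 25.5929
Mean = 25.5929/4 = 6.39824

6.398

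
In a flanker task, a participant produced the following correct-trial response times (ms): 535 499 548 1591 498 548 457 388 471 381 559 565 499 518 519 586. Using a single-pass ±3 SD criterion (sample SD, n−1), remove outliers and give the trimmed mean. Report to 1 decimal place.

504.7 ms

n = 16, ΣRT = 9162, M = 572.625
Σ(x−M)² = 1156911.75; s = √(1156911.75/15) = 277.718
Cutoffs: 572.625 ± 3·277.718 → [-260.5, 1405.8]
Outside: 1591 → excluded.
Retained (n=15): Σ = 7571, mean = 7571/15 = 504.733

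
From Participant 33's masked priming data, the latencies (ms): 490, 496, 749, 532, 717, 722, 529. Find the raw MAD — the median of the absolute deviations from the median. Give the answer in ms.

42 ms

Sorted: 490, 496, 529, 532, 717, 722, 749 → median = 532
|x − 532|: 42, 36, 217, 0, 185, 190, 3
Sorted deviations: 0, 3, 36, 42, 185, 190, 217 → MAD = 42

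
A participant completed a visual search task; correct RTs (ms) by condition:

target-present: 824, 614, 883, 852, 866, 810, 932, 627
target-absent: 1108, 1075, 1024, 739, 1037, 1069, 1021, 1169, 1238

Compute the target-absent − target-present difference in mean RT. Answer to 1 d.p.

252.3 ms

M(target-present) = 6408/8 = 801.000
M(target-absent) = 9480/9 = 1053.333
Difference = 1053.333 − 801.000 = 252.333 ms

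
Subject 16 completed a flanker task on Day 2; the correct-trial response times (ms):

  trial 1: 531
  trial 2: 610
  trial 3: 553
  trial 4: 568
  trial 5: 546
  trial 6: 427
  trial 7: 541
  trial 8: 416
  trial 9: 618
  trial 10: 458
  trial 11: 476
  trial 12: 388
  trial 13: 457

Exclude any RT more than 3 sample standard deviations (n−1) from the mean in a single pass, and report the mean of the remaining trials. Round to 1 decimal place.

n = 13, ΣRT = 6589, M = 506.846
Σ(x−M)² = 66723.69; s = √(66723.69/12) = 74.567
Cutoffs: 506.846 ± 3·74.567 → [283.1, 730.5]
No RTs fall outside the cutoffs; all 13 retained. Mean = 6589/13 = 506.846

506.8 ms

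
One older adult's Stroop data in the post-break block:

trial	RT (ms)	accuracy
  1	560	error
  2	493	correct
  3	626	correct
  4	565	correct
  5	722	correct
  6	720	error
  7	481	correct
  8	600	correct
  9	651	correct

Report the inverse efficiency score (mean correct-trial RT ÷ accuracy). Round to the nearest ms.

Correct trials (n=7): 493, 626, 565, 722, 481, 600, 651
Mean correct RT = 4138/7 = 591.1429 ms
Proportion correct = 7/9
IES = 591.1429 / (7/9) = 760.041 ms

760 ms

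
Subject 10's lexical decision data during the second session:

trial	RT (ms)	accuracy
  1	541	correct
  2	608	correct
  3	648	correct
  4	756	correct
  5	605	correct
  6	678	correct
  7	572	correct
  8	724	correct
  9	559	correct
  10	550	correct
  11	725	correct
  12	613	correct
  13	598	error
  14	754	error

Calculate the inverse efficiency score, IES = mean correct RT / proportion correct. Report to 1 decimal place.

736.8 ms

Correct trials (n=12): 541, 608, 648, 756, 605, 678, 572, 724, 559, 550, 725, 613
Mean correct RT = 7579/12 = 631.5833 ms
Proportion correct = 12/14
IES = 631.5833 / (12/14) = 736.847 ms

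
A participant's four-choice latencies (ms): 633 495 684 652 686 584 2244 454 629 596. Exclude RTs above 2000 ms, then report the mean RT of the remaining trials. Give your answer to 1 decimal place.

601.4 ms

Excluded: 2244
Retained (n=9): Σ = 5413
Mean = 5413/9 = 601.4444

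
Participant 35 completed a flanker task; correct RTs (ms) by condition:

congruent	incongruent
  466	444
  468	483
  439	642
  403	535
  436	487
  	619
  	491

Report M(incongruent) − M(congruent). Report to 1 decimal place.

M(congruent) = 2212/5 = 442.400
M(incongruent) = 3701/7 = 528.714
Difference = 528.714 − 442.400 = 86.314 ms

86.3 ms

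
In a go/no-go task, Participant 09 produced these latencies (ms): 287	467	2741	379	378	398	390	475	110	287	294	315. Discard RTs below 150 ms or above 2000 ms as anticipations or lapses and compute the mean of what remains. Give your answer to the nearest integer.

Excluded: 110, 2741
Retained (n=10): Σ = 3670
Mean = 3670/10 = 367.0000

367 ms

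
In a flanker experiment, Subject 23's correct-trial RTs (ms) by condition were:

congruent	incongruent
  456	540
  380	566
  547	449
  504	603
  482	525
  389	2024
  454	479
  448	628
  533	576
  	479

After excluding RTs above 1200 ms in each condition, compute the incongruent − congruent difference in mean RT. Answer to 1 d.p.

72.4 ms

incongruent: exclude 2024
M(congruent) = 4193/9 = 465.889
M(incongruent) = 4845/9 = 538.333
Difference = 538.333 − 465.889 = 72.444 ms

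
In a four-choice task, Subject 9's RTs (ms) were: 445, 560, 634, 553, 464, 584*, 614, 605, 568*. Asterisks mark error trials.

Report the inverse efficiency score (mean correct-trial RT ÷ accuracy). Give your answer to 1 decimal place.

711.7 ms

Correct trials (n=7): 445, 560, 634, 553, 464, 614, 605
Mean correct RT = 3875/7 = 553.5714 ms
Proportion correct = 7/9
IES = 553.5714 / (7/9) = 711.735 ms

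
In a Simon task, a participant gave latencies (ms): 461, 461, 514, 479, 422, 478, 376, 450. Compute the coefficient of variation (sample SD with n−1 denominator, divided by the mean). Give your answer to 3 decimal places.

0.091

n = 8, Σ = 3641, M = 455.1250
Σ(x−M)² = 12012.875; s = √(12012.875/7) = 41.4261
CV = 41.4261 / 455.1250 = 0.09102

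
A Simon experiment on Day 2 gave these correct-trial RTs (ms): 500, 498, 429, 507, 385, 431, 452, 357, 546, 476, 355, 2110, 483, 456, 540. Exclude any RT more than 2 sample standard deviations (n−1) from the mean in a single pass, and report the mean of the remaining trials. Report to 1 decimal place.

n = 15, ΣRT = 8525, M = 568.333
Σ(x−M)² = 2595433.33; s = √(2595433.33/14) = 430.567
Cutoffs: 568.333 ± 2·430.567 → [-292.8, 1429.5]
Outside: 2110 → excluded.
Retained (n=14): Σ = 6415, mean = 6415/14 = 458.214

458.2 ms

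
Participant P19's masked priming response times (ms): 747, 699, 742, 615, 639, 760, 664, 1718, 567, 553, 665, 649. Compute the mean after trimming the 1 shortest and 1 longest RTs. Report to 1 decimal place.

674.7 ms

Sorted: 553, 567, 615, 639, 649, 664, 665, 699, 742, 747, 760, 1718
Drop lowest 1 (553) and highest 1 (1718)
Remaining (n=10): Σ = 6747, mean = 6747/10 = 674.700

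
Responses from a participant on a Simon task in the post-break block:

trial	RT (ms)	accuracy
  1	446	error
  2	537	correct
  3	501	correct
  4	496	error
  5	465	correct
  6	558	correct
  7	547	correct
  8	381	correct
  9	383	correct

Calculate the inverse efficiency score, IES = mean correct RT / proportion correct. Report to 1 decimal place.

619.3 ms

Correct trials (n=7): 537, 501, 465, 558, 547, 381, 383
Mean correct RT = 3372/7 = 481.7143 ms
Proportion correct = 7/9
IES = 481.7143 / (7/9) = 619.347 ms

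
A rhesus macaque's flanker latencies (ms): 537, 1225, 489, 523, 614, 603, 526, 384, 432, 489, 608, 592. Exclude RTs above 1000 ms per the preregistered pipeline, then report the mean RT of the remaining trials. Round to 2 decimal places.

527.00 ms

Excluded: 1225
Retained (n=11): Σ = 5797
Mean = 5797/11 = 527.0000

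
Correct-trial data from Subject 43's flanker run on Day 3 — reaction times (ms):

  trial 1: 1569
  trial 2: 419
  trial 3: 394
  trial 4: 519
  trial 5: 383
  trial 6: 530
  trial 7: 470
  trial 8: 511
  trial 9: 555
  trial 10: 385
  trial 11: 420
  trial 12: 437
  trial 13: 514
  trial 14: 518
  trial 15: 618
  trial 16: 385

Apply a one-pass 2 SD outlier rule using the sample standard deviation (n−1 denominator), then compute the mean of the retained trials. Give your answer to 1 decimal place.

470.5 ms

n = 16, ΣRT = 8627, M = 539.188
Σ(x−M)² = 1206246.44; s = √(1206246.44/15) = 283.578
Cutoffs: 539.188 ± 2·283.578 → [-28.0, 1106.3]
Outside: 1569 → excluded.
Retained (n=15): Σ = 7058, mean = 7058/15 = 470.533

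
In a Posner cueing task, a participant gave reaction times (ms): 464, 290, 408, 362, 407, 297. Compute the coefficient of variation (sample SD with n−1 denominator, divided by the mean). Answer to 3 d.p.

n = 6, Σ = 2228, M = 371.3333
Σ(x−M)² = 23431.333; s = √(23431.333/5) = 68.4563
CV = 68.4563 / 371.3333 = 0.18435

0.184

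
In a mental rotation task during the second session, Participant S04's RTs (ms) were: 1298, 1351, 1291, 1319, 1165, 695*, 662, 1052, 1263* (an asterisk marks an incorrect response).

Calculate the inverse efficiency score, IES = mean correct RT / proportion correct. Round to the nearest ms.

1495 ms

Correct trials (n=7): 1298, 1351, 1291, 1319, 1165, 662, 1052
Mean correct RT = 8138/7 = 1162.5714 ms
Proportion correct = 7/9
IES = 1162.5714 / (7/9) = 1494.735 ms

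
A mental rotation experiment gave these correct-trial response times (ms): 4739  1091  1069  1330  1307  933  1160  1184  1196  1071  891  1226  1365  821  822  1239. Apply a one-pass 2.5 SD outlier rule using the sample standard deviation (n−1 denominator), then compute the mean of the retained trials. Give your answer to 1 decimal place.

1113.7 ms

n = 16, ΣRT = 21444, M = 1340.250
Σ(x−M)² = 12768421.00; s = √(12768421.00/15) = 922.620
Cutoffs: 1340.250 ± 2.5·922.620 → [-966.3, 3646.8]
Outside: 4739 → excluded.
Retained (n=15): Σ = 16705, mean = 16705/15 = 1113.667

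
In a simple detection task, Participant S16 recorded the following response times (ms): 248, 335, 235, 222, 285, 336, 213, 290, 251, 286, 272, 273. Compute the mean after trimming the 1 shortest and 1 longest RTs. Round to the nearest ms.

270 ms

Sorted: 213, 222, 235, 248, 251, 272, 273, 285, 286, 290, 335, 336
Drop lowest 1 (213) and highest 1 (336)
Remaining (n=10): Σ = 2697, mean = 2697/10 = 269.700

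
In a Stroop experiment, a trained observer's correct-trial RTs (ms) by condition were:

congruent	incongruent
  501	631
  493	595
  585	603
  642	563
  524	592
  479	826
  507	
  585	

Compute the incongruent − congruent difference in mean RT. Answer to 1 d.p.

95.5 ms

M(congruent) = 4316/8 = 539.500
M(incongruent) = 3810/6 = 635.000
Difference = 635.000 − 539.500 = 95.500 ms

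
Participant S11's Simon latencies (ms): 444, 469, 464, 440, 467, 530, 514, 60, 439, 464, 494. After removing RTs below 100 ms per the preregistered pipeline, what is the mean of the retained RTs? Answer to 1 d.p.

472.5 ms

Excluded: 60
Retained (n=10): Σ = 4725
Mean = 4725/10 = 472.5000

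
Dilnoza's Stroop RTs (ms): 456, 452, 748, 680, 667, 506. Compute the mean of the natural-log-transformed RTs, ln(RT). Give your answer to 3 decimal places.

ln(RT): 6.1225, 6.1137, 6.6174, 6.5221, 6.5028, 6.2265
Σ ln(RT) = 38.1050
Mean = 38.1050/6 = 6.35083

6.351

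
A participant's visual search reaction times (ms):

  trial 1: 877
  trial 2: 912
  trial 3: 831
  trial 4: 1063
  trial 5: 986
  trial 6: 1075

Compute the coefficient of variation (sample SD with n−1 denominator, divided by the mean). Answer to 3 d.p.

0.105

n = 6, Σ = 5744, M = 957.3333
Σ(x−M)² = 50301.333; s = √(50301.333/5) = 100.3009
CV = 100.3009 / 957.3333 = 0.10477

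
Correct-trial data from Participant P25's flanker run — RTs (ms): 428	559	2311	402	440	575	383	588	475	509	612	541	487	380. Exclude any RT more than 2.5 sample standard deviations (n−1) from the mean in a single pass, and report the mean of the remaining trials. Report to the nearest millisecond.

491 ms

n = 14, ΣRT = 8690, M = 620.714
Σ(x−M)² = 3154140.86; s = √(3154140.86/13) = 492.571
Cutoffs: 620.714 ± 2.5·492.571 → [-610.7, 1852.1]
Outside: 2311 → excluded.
Retained (n=13): Σ = 6379, mean = 6379/13 = 490.692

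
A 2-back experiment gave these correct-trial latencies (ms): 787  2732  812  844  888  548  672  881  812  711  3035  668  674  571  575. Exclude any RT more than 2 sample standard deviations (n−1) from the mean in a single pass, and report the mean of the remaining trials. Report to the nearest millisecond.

n = 15, ΣRT = 15210, M = 1014.000
Σ(x−M)² = 8281782.00; s = √(8281782.00/14) = 769.127
Cutoffs: 1014.000 ± 2·769.127 → [-524.3, 2552.3]
Outside: 2732, 3035 → excluded.
Retained (n=13): Σ = 9443, mean = 9443/13 = 726.385

726 ms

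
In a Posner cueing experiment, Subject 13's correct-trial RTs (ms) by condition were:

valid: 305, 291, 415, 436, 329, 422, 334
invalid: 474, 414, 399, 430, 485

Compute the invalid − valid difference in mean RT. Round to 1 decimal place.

M(valid) = 2532/7 = 361.714
M(invalid) = 2202/5 = 440.400
Difference = 440.400 − 361.714 = 78.686 ms

78.7 ms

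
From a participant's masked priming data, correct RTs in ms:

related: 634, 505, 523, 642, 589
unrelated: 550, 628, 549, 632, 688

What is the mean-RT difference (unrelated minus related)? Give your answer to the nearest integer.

M(related) = 2893/5 = 578.600
M(unrelated) = 3047/5 = 609.400
Difference = 609.400 − 578.600 = 30.800 ms

31 ms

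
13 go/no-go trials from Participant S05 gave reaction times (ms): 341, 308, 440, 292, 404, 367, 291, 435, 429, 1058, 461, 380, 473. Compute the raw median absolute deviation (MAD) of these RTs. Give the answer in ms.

Sorted: 291, 292, 308, 341, 367, 380, 404, 429, 435, 440, 461, 473, 1058 → median = 404
|x − 404|: 63, 96, 36, 112, 0, 37, 113, 31, 25, 654, 57, 24, 69
Sorted deviations: 0, 24, 25, 31, 36, 37, 57, 63, 69, 96, 112, 113, 654 → MAD = 57

57 ms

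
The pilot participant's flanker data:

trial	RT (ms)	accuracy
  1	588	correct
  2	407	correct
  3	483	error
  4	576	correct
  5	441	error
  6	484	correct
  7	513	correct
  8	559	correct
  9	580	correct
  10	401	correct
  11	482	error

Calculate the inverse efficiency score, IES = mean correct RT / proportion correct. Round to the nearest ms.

Correct trials (n=8): 588, 407, 576, 484, 513, 559, 580, 401
Mean correct RT = 4108/8 = 513.5000 ms
Proportion correct = 8/11
IES = 513.5000 / (8/11) = 706.062 ms

706 ms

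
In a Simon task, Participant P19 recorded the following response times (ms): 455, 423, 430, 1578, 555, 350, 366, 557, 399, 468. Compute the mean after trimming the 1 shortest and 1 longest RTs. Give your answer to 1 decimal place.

Sorted: 350, 366, 399, 423, 430, 455, 468, 555, 557, 1578
Drop lowest 1 (350) and highest 1 (1578)
Remaining (n=8): Σ = 3653, mean = 3653/8 = 456.625

456.6 ms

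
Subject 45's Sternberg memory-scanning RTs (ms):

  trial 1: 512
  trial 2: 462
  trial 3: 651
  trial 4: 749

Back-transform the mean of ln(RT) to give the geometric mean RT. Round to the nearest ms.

583 ms

ln(RT): 6.2383, 6.1356, 6.4785, 6.6187
Mean ln(RT) = 25.4711/4 = 6.36778
Geometric mean = exp(6.36778) = 582.77 ms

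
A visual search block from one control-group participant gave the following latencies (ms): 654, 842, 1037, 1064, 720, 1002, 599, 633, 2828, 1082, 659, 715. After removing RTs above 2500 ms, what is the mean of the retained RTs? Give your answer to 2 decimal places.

818.82 ms

Excluded: 2828
Retained (n=11): Σ = 9007
Mean = 9007/11 = 818.8182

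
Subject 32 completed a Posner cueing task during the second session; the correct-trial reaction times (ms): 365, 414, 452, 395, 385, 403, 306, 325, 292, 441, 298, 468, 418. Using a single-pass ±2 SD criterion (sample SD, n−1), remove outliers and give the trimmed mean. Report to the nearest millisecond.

382 ms

n = 13, ΣRT = 4962, M = 381.692
Σ(x−M)² = 43184.77; s = √(43184.77/12) = 59.989
Cutoffs: 381.692 ± 2·59.989 → [261.7, 501.7]
No RTs fall outside the cutoffs; all 13 retained. Mean = 4962/13 = 381.692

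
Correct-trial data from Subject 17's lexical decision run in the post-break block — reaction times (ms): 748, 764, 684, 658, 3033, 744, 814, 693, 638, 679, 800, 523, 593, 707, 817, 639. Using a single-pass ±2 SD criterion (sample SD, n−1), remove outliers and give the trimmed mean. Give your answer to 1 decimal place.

n = 16, ΣRT = 13534, M = 845.875
Σ(x−M)² = 5200339.75; s = √(5200339.75/15) = 588.803
Cutoffs: 845.875 ± 2·588.803 → [-331.7, 2023.5]
Outside: 3033 → excluded.
Retained (n=15): Σ = 10501, mean = 10501/15 = 700.067

700.1 ms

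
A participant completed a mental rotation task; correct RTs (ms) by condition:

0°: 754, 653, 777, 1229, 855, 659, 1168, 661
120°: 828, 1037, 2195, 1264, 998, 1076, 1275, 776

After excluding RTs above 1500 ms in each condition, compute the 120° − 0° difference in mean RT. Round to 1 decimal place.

191.8 ms

120°: exclude 2195
M(0°) = 6756/8 = 844.500
M(120°) = 7254/7 = 1036.286
Difference = 1036.286 − 844.500 = 191.786 ms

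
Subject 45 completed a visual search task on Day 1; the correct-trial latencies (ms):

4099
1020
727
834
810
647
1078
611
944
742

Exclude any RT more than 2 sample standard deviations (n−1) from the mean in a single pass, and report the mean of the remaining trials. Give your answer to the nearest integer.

n = 10, ΣRT = 11512, M = 1151.200
Σ(x−M)² = 9865485.60; s = √(9865485.60/9) = 1046.979
Cutoffs: 1151.200 ± 2·1046.979 → [-942.8, 3245.2]
Outside: 4099 → excluded.
Retained (n=9): Σ = 7413, mean = 7413/9 = 823.667

824 ms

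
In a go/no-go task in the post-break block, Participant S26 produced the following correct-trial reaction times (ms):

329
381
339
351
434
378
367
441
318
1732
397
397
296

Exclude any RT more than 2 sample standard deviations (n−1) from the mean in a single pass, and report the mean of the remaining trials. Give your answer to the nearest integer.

369 ms

n = 13, ΣRT = 6160, M = 473.846
Σ(x−M)² = 1736823.69; s = √(1736823.69/12) = 380.441
Cutoffs: 473.846 ± 2·380.441 → [-287.0, 1234.7]
Outside: 1732 → excluded.
Retained (n=12): Σ = 4428, mean = 4428/12 = 369.000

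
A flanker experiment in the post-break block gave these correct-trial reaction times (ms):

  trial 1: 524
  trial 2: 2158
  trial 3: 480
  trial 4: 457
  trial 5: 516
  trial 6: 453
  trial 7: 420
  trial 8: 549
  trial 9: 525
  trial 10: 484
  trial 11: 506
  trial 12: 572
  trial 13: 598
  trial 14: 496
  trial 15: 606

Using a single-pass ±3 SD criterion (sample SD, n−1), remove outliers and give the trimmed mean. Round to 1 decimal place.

513.3 ms

n = 15, ΣRT = 9344, M = 622.933
Σ(x−M)² = 2563322.93; s = √(2563322.93/14) = 427.895
Cutoffs: 622.933 ± 3·427.895 → [-660.8, 1906.6]
Outside: 2158 → excluded.
Retained (n=14): Σ = 7186, mean = 7186/14 = 513.286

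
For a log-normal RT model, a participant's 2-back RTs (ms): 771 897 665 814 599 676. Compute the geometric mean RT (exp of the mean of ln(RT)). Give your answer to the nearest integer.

730 ms

ln(RT): 6.6477, 6.7991, 6.4998, 6.7020, 6.3953, 6.5162
Mean ln(RT) = 39.5599/6 = 6.59332
Geometric mean = exp(6.59332) = 730.20 ms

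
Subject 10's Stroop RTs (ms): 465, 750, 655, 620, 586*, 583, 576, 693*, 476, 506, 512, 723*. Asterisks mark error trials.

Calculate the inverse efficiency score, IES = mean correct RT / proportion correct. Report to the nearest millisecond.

762 ms

Correct trials (n=9): 465, 750, 655, 620, 583, 576, 476, 506, 512
Mean correct RT = 5143/9 = 571.4444 ms
Proportion correct = 9/12
IES = 571.4444 / (9/12) = 761.926 ms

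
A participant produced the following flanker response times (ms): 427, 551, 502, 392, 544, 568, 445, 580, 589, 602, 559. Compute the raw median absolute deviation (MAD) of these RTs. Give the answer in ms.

38 ms

Sorted: 392, 427, 445, 502, 544, 551, 559, 568, 580, 589, 602 → median = 551
|x − 551|: 124, 0, 49, 159, 7, 17, 106, 29, 38, 51, 8
Sorted deviations: 0, 7, 8, 17, 29, 38, 49, 51, 106, 124, 159 → MAD = 38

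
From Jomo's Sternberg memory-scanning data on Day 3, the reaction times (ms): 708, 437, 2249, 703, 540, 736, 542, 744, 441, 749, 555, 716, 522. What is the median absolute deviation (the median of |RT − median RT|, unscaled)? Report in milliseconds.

Sorted: 437, 441, 522, 540, 542, 555, 703, 708, 716, 736, 744, 749, 2249 → median = 703
|x − 703|: 5, 266, 1546, 0, 163, 33, 161, 41, 262, 46, 148, 13, 181
Sorted deviations: 0, 5, 13, 33, 41, 46, 148, 161, 163, 181, 262, 266, 1546 → MAD = 148

148 ms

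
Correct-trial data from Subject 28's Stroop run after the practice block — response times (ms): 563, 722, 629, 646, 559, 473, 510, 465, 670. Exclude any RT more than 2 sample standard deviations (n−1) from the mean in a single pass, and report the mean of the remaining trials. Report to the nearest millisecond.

582 ms

n = 9, ΣRT = 5237, M = 581.889
Σ(x−M)² = 65292.89; s = √(65292.89/8) = 90.342
Cutoffs: 581.889 ± 2·90.342 → [401.2, 762.6]
No RTs fall outside the cutoffs; all 9 retained. Mean = 5237/9 = 581.889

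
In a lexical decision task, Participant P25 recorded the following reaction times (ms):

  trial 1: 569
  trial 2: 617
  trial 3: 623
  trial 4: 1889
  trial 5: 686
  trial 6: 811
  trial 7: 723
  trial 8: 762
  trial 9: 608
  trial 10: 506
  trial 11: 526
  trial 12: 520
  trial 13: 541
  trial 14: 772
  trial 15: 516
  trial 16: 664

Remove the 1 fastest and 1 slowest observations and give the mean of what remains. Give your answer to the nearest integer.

Sorted: 506, 516, 520, 526, 541, 569, 608, 617, 623, 664, 686, 723, 762, 772, 811, 1889
Drop lowest 1 (506) and highest 1 (1889)
Remaining (n=14): Σ = 8938, mean = 8938/14 = 638.429

638 ms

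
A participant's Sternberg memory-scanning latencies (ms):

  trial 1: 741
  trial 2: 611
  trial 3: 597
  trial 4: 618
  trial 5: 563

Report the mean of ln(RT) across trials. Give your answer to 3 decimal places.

ln(RT): 6.6080, 6.4151, 6.3919, 6.4265, 6.3333
Σ ln(RT) = 32.1748
Mean = 32.1748/5 = 6.43496

6.435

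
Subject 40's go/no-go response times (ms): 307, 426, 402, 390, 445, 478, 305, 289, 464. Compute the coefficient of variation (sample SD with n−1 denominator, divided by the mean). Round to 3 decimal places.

0.186

n = 9, Σ = 3506, M = 389.5556
Σ(x−M)² = 41998.222; s = √(41998.222/8) = 72.4554
CV = 72.4554 / 389.5556 = 0.18599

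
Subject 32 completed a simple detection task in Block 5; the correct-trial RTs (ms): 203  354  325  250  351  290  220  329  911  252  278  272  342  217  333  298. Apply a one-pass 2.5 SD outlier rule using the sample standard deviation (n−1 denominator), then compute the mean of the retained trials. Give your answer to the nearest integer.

n = 16, ΣRT = 5225, M = 326.562
Σ(x−M)² = 400741.94; s = √(400741.94/15) = 163.451
Cutoffs: 326.562 ± 2.5·163.451 → [-82.1, 735.2]
Outside: 911 → excluded.
Retained (n=15): Σ = 4314, mean = 4314/15 = 287.600

288 ms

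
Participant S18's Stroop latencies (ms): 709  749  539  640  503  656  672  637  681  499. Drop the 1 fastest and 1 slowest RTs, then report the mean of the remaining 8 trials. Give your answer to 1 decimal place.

Sorted: 499, 503, 539, 637, 640, 656, 672, 681, 709, 749
Drop lowest 1 (499) and highest 1 (749)
Remaining (n=8): Σ = 5037, mean = 5037/8 = 629.625

629.6 ms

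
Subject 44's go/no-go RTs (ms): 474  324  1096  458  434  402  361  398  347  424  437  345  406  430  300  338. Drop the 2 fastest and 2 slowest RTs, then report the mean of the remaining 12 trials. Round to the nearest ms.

398 ms

Sorted: 300, 324, 338, 345, 347, 361, 398, 402, 406, 424, 430, 434, 437, 458, 474, 1096
Drop lowest 2 (300, 324) and highest 2 (474, 1096)
Remaining (n=12): Σ = 4780, mean = 4780/12 = 398.333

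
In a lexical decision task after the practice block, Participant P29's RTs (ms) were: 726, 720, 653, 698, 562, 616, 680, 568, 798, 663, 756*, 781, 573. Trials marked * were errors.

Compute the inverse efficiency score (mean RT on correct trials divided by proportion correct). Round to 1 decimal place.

725.7 ms

Correct trials (n=12): 726, 720, 653, 698, 562, 616, 680, 568, 798, 663, 781, 573
Mean correct RT = 8038/12 = 669.8333 ms
Proportion correct = 12/13
IES = 669.8333 / (12/13) = 725.653 ms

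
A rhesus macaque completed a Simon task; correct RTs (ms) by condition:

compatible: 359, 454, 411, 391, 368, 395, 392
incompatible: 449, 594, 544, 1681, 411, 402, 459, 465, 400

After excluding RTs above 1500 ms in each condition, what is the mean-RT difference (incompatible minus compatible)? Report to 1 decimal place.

69.8 ms

incompatible: exclude 1681
M(compatible) = 2770/7 = 395.714
M(incompatible) = 3724/8 = 465.500
Difference = 465.500 − 395.714 = 69.786 ms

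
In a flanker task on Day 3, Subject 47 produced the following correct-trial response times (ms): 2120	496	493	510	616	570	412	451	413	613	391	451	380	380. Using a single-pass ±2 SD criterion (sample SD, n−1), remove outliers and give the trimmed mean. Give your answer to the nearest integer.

n = 14, ΣRT = 8296, M = 592.571
Σ(x−M)² = 2596513.43; s = √(2596513.43/13) = 446.914
Cutoffs: 592.571 ± 2·446.914 → [-301.3, 1486.4]
Outside: 2120 → excluded.
Retained (n=13): Σ = 6176, mean = 6176/13 = 475.077

475 ms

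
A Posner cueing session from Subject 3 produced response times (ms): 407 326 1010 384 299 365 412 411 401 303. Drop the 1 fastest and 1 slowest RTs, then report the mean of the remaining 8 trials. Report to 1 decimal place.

376.1 ms

Sorted: 299, 303, 326, 365, 384, 401, 407, 411, 412, 1010
Drop lowest 1 (299) and highest 1 (1010)
Remaining (n=8): Σ = 3009, mean = 3009/8 = 376.125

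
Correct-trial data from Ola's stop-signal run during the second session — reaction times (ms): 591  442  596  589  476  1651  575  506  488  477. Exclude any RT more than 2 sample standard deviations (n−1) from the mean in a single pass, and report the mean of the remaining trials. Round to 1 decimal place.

n = 10, ΣRT = 6391, M = 639.100
Σ(x−M)² = 1167004.90; s = √(1167004.90/9) = 360.093
Cutoffs: 639.100 ± 2·360.093 → [-81.1, 1359.3]
Outside: 1651 → excluded.
Retained (n=9): Σ = 4740, mean = 4740/9 = 526.667

526.7 ms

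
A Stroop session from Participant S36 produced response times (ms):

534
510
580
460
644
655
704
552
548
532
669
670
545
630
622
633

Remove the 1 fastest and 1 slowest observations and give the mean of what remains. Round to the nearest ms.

595 ms

Sorted: 460, 510, 532, 534, 545, 548, 552, 580, 622, 630, 633, 644, 655, 669, 670, 704
Drop lowest 1 (460) and highest 1 (704)
Remaining (n=14): Σ = 8324, mean = 8324/14 = 594.571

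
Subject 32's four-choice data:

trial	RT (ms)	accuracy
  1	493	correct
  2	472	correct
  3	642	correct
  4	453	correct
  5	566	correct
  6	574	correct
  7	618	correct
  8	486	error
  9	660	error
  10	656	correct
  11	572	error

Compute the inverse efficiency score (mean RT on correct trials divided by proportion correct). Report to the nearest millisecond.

Correct trials (n=8): 493, 472, 642, 453, 566, 574, 618, 656
Mean correct RT = 4474/8 = 559.2500 ms
Proportion correct = 8/11
IES = 559.2500 / (8/11) = 768.969 ms

769 ms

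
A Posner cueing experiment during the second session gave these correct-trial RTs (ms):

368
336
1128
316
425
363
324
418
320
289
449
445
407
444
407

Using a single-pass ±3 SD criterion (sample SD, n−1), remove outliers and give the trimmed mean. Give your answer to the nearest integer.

379 ms

n = 15, ΣRT = 6439, M = 429.267
Σ(x−M)² = 562586.93; s = √(562586.93/14) = 200.461
Cutoffs: 429.267 ± 3·200.461 → [-172.1, 1030.7]
Outside: 1128 → excluded.
Retained (n=14): Σ = 5311, mean = 5311/14 = 379.357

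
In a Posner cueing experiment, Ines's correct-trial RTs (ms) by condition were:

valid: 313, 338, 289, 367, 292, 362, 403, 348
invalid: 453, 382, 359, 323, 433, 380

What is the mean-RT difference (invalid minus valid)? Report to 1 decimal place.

M(valid) = 2712/8 = 339.000
M(invalid) = 2330/6 = 388.333
Difference = 388.333 − 339.000 = 49.333 ms

49.3 ms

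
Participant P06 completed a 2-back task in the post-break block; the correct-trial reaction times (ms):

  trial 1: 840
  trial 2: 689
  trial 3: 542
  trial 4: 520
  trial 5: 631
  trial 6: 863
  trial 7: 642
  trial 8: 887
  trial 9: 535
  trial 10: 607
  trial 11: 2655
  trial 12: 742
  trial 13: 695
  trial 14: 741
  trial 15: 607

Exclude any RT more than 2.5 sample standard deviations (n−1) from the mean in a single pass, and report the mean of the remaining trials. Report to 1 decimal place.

n = 15, ΣRT = 12196, M = 813.067
Σ(x−M)² = 3825004.93; s = √(3825004.93/14) = 522.699
Cutoffs: 813.067 ± 2.5·522.699 → [-493.7, 2119.8]
Outside: 2655 → excluded.
Retained (n=14): Σ = 9541, mean = 9541/14 = 681.500

681.5 ms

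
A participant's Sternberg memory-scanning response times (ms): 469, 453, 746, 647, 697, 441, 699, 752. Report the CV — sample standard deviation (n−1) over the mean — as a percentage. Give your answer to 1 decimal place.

n = 8, Σ = 4904, M = 613.0000
Σ(x−M)² = 128538.000; s = √(128538.000/7) = 135.5086
CV = 135.5086 / 613.0000 = 0.22106 = 22.106%

22.1%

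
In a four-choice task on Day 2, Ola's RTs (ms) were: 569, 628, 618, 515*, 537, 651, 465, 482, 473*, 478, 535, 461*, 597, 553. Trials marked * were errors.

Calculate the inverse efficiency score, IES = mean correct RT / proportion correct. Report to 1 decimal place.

Correct trials (n=11): 569, 628, 618, 537, 651, 465, 482, 478, 535, 597, 553
Mean correct RT = 6113/11 = 555.7273 ms
Proportion correct = 11/14
IES = 555.7273 / (11/14) = 707.289 ms

707.3 ms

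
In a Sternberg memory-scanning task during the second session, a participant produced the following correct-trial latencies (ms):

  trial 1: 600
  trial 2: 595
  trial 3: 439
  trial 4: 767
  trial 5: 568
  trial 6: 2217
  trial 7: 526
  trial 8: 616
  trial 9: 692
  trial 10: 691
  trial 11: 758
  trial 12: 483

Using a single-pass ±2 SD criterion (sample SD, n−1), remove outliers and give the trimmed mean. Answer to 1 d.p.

612.3 ms

n = 12, ΣRT = 8952, M = 746.000
Σ(x−M)² = 2474886.00; s = √(2474886.00/11) = 474.331
Cutoffs: 746.000 ± 2·474.331 → [-202.7, 1694.7]
Outside: 2217 → excluded.
Retained (n=11): Σ = 6735, mean = 6735/11 = 612.273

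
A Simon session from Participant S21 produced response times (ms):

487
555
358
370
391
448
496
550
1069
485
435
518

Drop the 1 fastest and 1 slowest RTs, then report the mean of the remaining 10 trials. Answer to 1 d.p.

Sorted: 358, 370, 391, 435, 448, 485, 487, 496, 518, 550, 555, 1069
Drop lowest 1 (358) and highest 1 (1069)
Remaining (n=10): Σ = 4735, mean = 4735/10 = 473.500

473.5 ms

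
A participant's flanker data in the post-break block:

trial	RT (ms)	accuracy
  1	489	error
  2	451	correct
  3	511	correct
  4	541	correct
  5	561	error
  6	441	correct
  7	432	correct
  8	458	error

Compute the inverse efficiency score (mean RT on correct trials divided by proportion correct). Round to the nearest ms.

Correct trials (n=5): 451, 511, 541, 441, 432
Mean correct RT = 2376/5 = 475.2000 ms
Proportion correct = 5/8
IES = 475.2000 / (5/8) = 760.320 ms

760 ms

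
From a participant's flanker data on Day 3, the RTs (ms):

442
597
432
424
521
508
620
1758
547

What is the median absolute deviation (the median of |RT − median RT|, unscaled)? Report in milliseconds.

Sorted: 424, 432, 442, 508, 521, 547, 597, 620, 1758 → median = 521
|x − 521|: 79, 76, 89, 97, 0, 13, 99, 1237, 26
Sorted deviations: 0, 13, 26, 76, 79, 89, 97, 99, 1237 → MAD = 79

79 ms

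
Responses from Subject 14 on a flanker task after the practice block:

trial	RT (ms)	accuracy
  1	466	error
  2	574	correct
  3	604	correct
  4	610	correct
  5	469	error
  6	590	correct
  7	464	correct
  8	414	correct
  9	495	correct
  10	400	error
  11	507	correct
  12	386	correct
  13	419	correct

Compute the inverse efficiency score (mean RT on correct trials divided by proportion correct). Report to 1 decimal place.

Correct trials (n=10): 574, 604, 610, 590, 464, 414, 495, 507, 386, 419
Mean correct RT = 5063/10 = 506.3000 ms
Proportion correct = 10/13
IES = 506.3000 / (10/13) = 658.190 ms

658.2 ms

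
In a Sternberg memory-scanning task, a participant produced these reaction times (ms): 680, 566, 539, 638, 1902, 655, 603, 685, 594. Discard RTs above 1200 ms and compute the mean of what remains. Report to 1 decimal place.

Excluded: 1902
Retained (n=8): Σ = 4960
Mean = 4960/8 = 620.0000

620.0 ms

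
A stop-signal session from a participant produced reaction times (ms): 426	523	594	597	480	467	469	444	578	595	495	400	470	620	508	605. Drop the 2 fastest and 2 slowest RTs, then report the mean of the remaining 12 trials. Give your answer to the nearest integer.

518 ms

Sorted: 400, 426, 444, 467, 469, 470, 480, 495, 508, 523, 578, 594, 595, 597, 605, 620
Drop lowest 2 (400, 426) and highest 2 (605, 620)
Remaining (n=12): Σ = 6220, mean = 6220/12 = 518.333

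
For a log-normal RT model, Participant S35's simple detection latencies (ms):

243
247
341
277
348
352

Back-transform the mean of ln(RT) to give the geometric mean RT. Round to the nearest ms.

298 ms

ln(RT): 5.4931, 5.5094, 5.8319, 5.6240, 5.8522, 5.8636
Mean ln(RT) = 34.1742/6 = 5.69570
Geometric mean = exp(5.69570) = 297.58 ms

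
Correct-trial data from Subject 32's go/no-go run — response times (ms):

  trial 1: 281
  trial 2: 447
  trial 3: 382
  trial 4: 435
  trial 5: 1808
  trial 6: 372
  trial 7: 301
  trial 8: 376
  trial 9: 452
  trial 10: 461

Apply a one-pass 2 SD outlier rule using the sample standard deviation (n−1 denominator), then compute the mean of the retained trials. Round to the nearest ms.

n = 10, ΣRT = 5315, M = 531.500
Σ(x−M)² = 1845046.50; s = √(1845046.50/9) = 452.775
Cutoffs: 531.500 ± 2·452.775 → [-374.0, 1437.0]
Outside: 1808 → excluded.
Retained (n=9): Σ = 3507, mean = 3507/9 = 389.667

390 ms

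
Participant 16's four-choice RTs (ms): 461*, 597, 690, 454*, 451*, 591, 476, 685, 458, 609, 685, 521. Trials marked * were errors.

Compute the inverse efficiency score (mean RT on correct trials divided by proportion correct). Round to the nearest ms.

Correct trials (n=9): 597, 690, 591, 476, 685, 458, 609, 685, 521
Mean correct RT = 5312/9 = 590.2222 ms
Proportion correct = 9/12
IES = 590.2222 / (9/12) = 786.963 ms

787 ms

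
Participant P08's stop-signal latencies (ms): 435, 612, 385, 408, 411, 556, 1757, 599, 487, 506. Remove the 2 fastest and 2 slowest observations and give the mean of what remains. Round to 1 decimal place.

Sorted: 385, 408, 411, 435, 487, 506, 556, 599, 612, 1757
Drop lowest 2 (385, 408) and highest 2 (612, 1757)
Remaining (n=6): Σ = 2994, mean = 2994/6 = 499.000

499.0 ms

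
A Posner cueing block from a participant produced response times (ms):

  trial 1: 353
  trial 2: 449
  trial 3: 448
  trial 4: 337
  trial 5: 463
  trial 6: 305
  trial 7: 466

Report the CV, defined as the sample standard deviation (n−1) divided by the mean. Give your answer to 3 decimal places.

n = 7, Σ = 2821, M = 403.0000
Σ(x−M)² = 28170.000; s = √(28170.000/6) = 68.5201
CV = 68.5201 / 403.0000 = 0.17002

0.170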